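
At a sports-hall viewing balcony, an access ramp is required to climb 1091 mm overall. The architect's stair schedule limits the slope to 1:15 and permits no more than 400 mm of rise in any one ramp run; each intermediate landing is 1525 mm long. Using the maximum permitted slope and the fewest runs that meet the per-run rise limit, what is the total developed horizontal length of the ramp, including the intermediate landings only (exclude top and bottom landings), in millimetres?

1091 / 400 = 2.73, so 3 ramp runs are needed. That means 2 intermediate landings.
Ramp run (horizontal) at 1:15: 1091 × 15 = 16365 mm.
Intermediate landings: 2 × 1525 = 3050 mm.
Total developed length = 16365 + 3050 = 19415 mm.

19415 mm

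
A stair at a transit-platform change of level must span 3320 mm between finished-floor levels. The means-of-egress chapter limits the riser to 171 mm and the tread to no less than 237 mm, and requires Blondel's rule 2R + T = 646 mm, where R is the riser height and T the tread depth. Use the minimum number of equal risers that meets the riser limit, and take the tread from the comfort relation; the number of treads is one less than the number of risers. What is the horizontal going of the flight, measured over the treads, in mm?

⌈3320/171⌉ = 20 risers.
R = 3320 ÷ 20 = 166 mm.
Tread T = 646 − 2 × 166 = 314 mm (≥ 237 mm).
Going = (20 − 1) × 314 = 5966 mm.

5966 mm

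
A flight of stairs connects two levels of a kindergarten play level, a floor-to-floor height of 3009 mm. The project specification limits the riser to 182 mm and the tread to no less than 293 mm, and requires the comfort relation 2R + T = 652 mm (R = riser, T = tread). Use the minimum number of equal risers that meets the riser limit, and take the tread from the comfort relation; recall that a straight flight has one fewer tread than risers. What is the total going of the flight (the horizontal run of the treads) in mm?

4768 mm

At most 182 each: 3009/182 = 16.53, giving 17 risers.
R = 3009 ÷ 17 = 177 mm.
T = 652 − 2·177 = 298 mm, which satisfies the 293 mm minimum.
Treads = 17 − 1 = 16; going = 16 × 298 = 4768 mm.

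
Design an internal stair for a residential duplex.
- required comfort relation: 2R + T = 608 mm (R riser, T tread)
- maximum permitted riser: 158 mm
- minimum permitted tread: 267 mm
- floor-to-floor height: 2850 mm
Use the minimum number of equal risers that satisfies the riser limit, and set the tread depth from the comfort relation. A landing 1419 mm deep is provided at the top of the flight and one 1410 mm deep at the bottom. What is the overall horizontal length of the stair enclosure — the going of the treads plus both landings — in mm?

8373 mm

2850 / 158 = 18.04, so 19 risers are needed.
Riser R = 2850 / 19 = 150 mm, within the 158 mm limit.
From 2R + T = 608: T = 608 − 300 = 308 mm.
Treads = 19 − 1 = 18; going = 18 × 308 = 5544 mm.
Enclosure = 5544 + 1419 + 1410 = 8373 mm.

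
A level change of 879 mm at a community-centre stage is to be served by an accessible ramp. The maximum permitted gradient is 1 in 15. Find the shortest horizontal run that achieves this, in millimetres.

Run = rise × 15 = 879 × 15 = 13185 mm.

13185 mm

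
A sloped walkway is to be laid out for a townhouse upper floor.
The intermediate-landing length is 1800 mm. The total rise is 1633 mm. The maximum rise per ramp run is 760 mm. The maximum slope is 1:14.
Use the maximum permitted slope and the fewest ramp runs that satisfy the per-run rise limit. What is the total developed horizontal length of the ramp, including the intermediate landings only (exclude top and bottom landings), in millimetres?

26462 mm

⌈1633/760⌉ = 3 ramp runs. That means 2 intermediate landings.
Horizontal run for 1633 mm of rise at 1:14 is 1633 × 14 = 22862 mm.
Intermediate landings: 2 × 1800 = 3600 mm.
Developed length = 22862 + 3600 = 26462 mm.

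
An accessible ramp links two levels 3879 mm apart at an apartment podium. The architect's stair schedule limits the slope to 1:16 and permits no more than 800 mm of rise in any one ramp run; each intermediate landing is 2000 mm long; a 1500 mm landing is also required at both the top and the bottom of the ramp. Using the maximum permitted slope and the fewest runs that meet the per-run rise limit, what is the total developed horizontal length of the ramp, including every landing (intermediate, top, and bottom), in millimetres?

3879 / 800 = 4.85, so 5 ramp runs are needed. That means 4 intermediate landings.
Ramp run (horizontal) at 1:16: 3879 × 16 = 62064 mm.
4 intermediate landings contribute 4 × 2000 = 8000 mm.
Top and bottom landings: 2 × 1500 = 3000 mm.
Total = 62064 + 8000 + 3000 = 73064 mm.

73064 mm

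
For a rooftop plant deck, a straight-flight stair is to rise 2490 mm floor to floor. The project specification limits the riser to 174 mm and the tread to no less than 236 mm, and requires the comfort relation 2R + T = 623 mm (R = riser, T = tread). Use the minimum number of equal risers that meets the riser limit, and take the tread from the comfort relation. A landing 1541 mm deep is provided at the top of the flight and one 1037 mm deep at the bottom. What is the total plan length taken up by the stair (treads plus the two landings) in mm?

2490 / 174 = 14.310 → round up to 15 risers.
Riser R = 2490 / 15 = 166 mm, within the 174 mm limit.
From 2R + T = 623: T = 623 − 332 = 291 mm.
15 risers give 14 treads; going = 14 × 291 = 4074 mm.
Add landings: 4074 + 1541 + 1037 = 6652 mm.

6652 mm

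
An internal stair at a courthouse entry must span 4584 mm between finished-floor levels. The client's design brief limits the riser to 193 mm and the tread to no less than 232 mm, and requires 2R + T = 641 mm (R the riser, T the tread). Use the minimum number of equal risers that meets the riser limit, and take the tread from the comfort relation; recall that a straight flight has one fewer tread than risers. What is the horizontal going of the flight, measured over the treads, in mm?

5957 mm

⌈4584/193⌉ = 24 risers.
Each riser is 4584/24 = 191 mm (≤ 193 mm).
T = 641 − 2·191 = 259 mm, which satisfies the 232 mm minimum.
Treads = 24 − 1 = 23; going = 23 × 259 = 5957 mm.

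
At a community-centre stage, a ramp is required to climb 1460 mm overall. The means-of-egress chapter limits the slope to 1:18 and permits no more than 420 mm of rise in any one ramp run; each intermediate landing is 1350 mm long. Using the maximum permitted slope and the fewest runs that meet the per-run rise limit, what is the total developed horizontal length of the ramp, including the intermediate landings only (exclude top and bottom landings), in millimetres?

1460 / 420 = 3.48, so 4 ramp runs are needed. That means 3 intermediate landings.
Ramp run (horizontal) at 1:18: 1460 × 18 = 26280 mm.
Intermediate landings: 3 × 1350 = 4050 mm.
Developed length = 26280 + 4050 = 30330 mm.

30330 mm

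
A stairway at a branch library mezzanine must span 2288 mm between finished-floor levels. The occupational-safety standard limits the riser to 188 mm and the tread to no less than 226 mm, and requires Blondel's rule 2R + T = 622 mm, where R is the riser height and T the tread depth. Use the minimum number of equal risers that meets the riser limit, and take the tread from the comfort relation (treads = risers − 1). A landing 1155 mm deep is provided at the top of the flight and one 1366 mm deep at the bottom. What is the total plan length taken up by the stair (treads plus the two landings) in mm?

5761 mm

2288 / 188 = 12.17, so 13 risers are needed.
Riser R = 2288 / 13 = 176 mm, within the 188 mm limit.
T = 622 − 2·176 = 270 mm, which satisfies the 226 mm minimum.
13 risers give 12 treads; going = 12 × 270 = 3240 mm.
Enclosure = 3240 + 1155 + 1366 = 5761 mm.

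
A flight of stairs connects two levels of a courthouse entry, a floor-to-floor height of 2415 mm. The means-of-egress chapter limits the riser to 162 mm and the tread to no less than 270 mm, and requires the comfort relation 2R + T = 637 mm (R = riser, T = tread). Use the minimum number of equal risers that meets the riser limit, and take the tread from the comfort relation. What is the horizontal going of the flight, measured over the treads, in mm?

2415 / 162 = 14.907 → round up to 15 risers.
Riser R = 2415 / 15 = 161 mm, within the 162 mm limit.
From 2R + T = 637: T = 637 − 322 = 315 mm.
Treads = 15 − 1 = 14; going = 14 × 315 = 4410 mm.

4410 mm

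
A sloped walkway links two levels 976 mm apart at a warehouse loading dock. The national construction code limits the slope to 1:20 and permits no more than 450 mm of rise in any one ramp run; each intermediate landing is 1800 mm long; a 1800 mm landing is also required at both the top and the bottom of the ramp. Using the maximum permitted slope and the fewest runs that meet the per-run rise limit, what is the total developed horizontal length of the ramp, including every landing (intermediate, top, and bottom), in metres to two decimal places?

At most 450 each: 976/450 = 2.17, giving 3 ramp runs. That means 2 intermediate landings.
Horizontal run for 976 mm of rise at 1:20 is 976 × 20 = 19520 mm.
Intermediate landings: 2 × 1800 = 3600 mm.
Top and bottom landings: 2 × 1800 = 3600 mm.
Total = 19520 + 3600 + 3600 = 26720 mm.
= 26.72 m.

26.72 m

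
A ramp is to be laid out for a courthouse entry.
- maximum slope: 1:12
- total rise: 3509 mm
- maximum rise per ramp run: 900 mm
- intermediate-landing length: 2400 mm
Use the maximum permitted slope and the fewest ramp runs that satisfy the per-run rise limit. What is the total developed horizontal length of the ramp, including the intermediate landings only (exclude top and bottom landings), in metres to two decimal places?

49.31 m

3509 / 900 = 3.899 → round up to 4 ramp runs. That means 3 intermediate landings.
Ramp run (horizontal) at 1:12: 3509 × 12 = 42108 mm.
Intermediate landings: 3 × 2400 = 7200 mm.
Developed length = 42108 + 7200 = 49308 mm.
= 49.31 m.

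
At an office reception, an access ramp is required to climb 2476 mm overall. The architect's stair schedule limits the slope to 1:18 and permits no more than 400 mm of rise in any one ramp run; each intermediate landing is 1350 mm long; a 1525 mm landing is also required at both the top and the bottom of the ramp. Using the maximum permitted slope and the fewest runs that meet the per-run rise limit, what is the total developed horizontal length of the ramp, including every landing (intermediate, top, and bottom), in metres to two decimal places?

55.72 m

At most 400 each: 2476/400 = 6.19, giving 7 ramp runs. That means 6 intermediate landings.
Ramp run (horizontal) at 1:18: 2476 × 18 = 44568 mm.
6 intermediate landings contribute 6 × 1350 = 8100 mm.
Top and bottom landings: 2 × 1525 = 3050 mm.
Total = 44568 + 8100 + 3050 = 55718 mm.
= 55.72 m.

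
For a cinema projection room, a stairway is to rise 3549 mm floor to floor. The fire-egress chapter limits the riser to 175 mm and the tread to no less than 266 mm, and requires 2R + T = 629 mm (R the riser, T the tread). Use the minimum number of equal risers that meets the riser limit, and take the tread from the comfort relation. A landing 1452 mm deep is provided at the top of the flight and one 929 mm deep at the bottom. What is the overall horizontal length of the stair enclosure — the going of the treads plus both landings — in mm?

⌈3549/175⌉ = 21 risers.
R = 3549 ÷ 21 = 169 mm.
Tread T = 629 − 2 × 169 = 291 mm (≥ 266 mm).
Treads = 21 − 1 = 20; going = 20 × 291 = 5820 mm.
Enclosure = 5820 + 1452 + 929 = 8201 mm.

8201 mm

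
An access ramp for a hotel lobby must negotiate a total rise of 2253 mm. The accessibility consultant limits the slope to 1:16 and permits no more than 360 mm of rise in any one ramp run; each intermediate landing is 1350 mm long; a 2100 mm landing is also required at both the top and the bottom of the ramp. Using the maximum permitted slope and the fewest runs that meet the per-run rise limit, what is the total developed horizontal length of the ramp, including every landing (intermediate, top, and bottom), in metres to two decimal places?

At most 360 each: 2253/360 = 6.26, giving 7 ramp runs. That means 6 intermediate landings.
Ramp run (horizontal) at 1:16: 2253 × 16 = 36048 mm.
Intermediate landings: 6 × 1350 = 8100 mm.
Top and bottom landings: 2 × 2100 = 4200 mm.
Total = 36048 + 8100 + 4200 = 48348 mm.
= 48.35 m.

48.35 m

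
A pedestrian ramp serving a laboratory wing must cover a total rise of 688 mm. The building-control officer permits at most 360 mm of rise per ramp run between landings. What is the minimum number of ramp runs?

688 / 360 = 1.911 → round up to 2 ramp runs.

2 runs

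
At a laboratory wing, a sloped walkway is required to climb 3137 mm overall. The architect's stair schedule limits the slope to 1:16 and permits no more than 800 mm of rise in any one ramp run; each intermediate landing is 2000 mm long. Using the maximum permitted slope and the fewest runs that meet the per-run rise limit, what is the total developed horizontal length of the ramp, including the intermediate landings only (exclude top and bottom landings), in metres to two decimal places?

56.19 m

3137 / 800 = 3.92, so 4 ramp runs are needed. That means 3 intermediate landings.
Ramp run (horizontal) at 1:16: 3137 × 16 = 50192 mm.
Intermediate landings: 3 × 2000 = 6000 mm.
Total developed length = 50192 + 6000 = 56192 mm.
= 56.19 m.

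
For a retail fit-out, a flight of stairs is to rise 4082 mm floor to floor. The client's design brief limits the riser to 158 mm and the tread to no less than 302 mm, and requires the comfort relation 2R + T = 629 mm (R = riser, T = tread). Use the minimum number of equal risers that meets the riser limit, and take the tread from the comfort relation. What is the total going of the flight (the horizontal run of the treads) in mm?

7875 mm

4082 / 158 = 25.835 → round up to 26 risers.
R = 4082 ÷ 26 = 157 mm.
T = 629 − 2·157 = 315 mm, which satisfies the 302 mm minimum.
Treads = 26 − 1 = 25; going = 25 × 315 = 7875 mm.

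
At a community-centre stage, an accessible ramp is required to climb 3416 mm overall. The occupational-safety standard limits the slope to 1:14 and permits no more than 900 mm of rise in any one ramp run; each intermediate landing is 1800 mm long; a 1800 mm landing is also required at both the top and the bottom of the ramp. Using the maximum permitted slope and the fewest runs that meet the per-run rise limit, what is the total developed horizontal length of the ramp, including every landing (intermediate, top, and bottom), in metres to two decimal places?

3416 / 900 = 3.80, so 4 ramp runs are needed. That means 3 intermediate landings.
Ramp run (horizontal) at 1:14: 3416 × 14 = 47824 mm.
3 intermediate landings contribute 3 × 1800 = 5400 mm.
Top and bottom landings: 2 × 1800 = 3600 mm.
Total = 47824 + 5400 + 3600 = 56824 mm.
= 56.82 m.

56.82 m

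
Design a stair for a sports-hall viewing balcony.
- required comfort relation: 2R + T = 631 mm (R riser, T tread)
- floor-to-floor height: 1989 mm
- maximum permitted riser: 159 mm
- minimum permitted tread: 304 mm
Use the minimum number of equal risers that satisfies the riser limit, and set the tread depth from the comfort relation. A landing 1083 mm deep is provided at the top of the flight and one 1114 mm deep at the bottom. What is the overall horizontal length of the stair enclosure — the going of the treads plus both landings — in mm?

At most 159 each: 1989/159 = 12.51, giving 13 risers.
Each riser is 1989/13 = 153 mm (≤ 159 mm).
Tread T = 631 − 2 × 153 = 325 mm (≥ 304 mm).
Treads = 13 − 1 = 12; going = 12 × 325 = 3900 mm.
Add landings: 3900 + 1083 + 1114 = 6097 mm.

6097 mm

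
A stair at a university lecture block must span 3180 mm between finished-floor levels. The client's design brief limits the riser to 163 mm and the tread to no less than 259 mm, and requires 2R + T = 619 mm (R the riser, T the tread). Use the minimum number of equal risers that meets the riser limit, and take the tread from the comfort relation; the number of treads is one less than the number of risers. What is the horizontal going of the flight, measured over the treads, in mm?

3180 / 163 = 19.51, so 20 risers are needed.
Each riser is 3180/20 = 159 mm (≤ 163 mm).
From 2R + T = 619: T = 619 − 318 = 301 mm.
Treads = 20 − 1 = 19; going = 19 × 301 = 5719 mm.

5719 mm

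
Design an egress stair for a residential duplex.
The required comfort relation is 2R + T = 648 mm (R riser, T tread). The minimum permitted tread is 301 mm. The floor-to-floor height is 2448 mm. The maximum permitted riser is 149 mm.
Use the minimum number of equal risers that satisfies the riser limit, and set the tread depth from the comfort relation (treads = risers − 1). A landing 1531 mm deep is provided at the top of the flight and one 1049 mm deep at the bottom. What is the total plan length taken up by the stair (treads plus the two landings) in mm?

8340 mm

⌈2448/149⌉ = 17 risers.
Each riser is 2448/17 = 144 mm (≤ 149 mm).
T = 648 − 2·144 = 360 mm, which satisfies the 301 mm minimum.
17 risers give 16 treads; going = 16 × 360 = 5760 mm.
Add landings: 5760 + 1531 + 1049 = 8340 mm.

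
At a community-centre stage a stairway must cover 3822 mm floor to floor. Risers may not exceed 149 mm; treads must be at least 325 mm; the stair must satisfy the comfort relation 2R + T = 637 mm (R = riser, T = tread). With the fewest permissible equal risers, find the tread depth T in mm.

343 mm

3822 / 149 = 25.651 → round up to 26 risers.
Each riser is 3822/26 = 147 mm (≤ 149 mm).
From 2R + T = 637: T = 637 − 294 = 343 mm.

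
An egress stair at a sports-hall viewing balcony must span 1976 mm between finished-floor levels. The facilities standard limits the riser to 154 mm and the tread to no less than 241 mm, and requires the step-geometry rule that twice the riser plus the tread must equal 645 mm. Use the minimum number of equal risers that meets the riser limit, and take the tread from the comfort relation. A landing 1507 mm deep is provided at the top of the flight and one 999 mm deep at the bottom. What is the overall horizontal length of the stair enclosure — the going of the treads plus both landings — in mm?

6598 mm

At most 154 each: 1976/154 = 12.83, giving 13 risers.
Riser R = 1976 / 13 = 152 mm, within the 154 mm limit.
T = 645 − 2·152 = 341 mm, which satisfies the 241 mm minimum.
Treads = 13 − 1 = 12; going = 12 × 341 = 4092 mm.
Enclosure = 4092 + 1507 + 999 = 6598 mm.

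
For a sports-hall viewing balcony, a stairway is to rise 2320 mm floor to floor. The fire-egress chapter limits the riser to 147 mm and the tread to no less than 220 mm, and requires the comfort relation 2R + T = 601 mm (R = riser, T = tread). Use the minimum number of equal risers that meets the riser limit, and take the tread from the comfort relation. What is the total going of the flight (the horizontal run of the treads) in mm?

2320 / 147 = 15.78, so 16 risers are needed.
R = 2320 ÷ 16 = 145 mm.
T = 601 − 2·145 = 311 mm, which satisfies the 220 mm minimum.
Treads = 16 − 1 = 15; going = 15 × 311 = 4665 mm.

4665 mm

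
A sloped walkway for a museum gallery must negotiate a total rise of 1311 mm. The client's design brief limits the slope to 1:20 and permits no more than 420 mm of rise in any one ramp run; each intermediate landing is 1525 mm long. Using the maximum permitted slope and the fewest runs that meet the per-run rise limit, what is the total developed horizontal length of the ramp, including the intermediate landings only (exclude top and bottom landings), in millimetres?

30795 mm

⌈1311/420⌉ = 4 ramp runs. That means 3 intermediate landings.
Horizontal run for 1311 mm of rise at 1:20 is 1311 × 20 = 26220 mm.
Intermediate landings: 3 × 1525 = 4575 mm.
Developed length = 26220 + 4575 = 30795 mm.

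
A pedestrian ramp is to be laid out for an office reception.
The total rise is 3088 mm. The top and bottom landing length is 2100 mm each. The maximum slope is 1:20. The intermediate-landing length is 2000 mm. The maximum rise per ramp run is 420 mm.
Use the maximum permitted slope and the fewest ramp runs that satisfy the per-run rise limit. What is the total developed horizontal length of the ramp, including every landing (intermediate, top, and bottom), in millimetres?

79960 mm

3088 / 420 = 7.35, so 8 ramp runs are needed. That means 7 intermediate landings.
Ramp run (horizontal) at 1:20: 3088 × 20 = 61760 mm.
Intermediate landings: 7 × 2000 = 14000 mm.
Top and bottom landings: 2 × 2100 = 4200 mm.
Total = 61760 + 14000 + 4200 = 79960 mm.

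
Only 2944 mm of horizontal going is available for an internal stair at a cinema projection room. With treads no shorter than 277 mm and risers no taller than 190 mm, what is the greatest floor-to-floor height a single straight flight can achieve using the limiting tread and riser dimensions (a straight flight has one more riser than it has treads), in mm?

2944 / 277 = 10.63, so 10 treads fit.
Risers = treads + 1 = 11.
Maximum height = 11 × 190 = 2090 mm.

2090 mm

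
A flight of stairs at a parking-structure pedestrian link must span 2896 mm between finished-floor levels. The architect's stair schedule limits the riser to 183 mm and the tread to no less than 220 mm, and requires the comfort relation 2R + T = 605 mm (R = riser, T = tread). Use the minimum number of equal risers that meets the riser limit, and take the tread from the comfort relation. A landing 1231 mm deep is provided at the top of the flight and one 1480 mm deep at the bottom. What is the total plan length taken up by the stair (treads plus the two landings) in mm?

6356 mm

2896 / 183 = 15.825 → round up to 16 risers.
Each riser is 2896/16 = 181 mm (≤ 183 mm).
From 2R + T = 605: T = 605 − 362 = 243 mm.
Treads = 16 − 1 = 15; going = 15 × 243 = 3645 mm.
Enclosure = 3645 + 1231 + 1480 = 6356 mm.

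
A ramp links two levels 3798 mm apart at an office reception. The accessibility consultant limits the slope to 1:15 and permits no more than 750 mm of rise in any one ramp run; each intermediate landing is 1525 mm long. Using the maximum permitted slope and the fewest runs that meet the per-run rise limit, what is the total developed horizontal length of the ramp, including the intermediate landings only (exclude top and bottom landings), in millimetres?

64595 mm

At most 750 each: 3798/750 = 5.06, giving 6 ramp runs. That means 5 intermediate landings.
Horizontal run for 3798 mm of rise at 1:15 is 3798 × 15 = 56970 mm.
Intermediate landings: 5 × 1525 = 7625 mm.
Developed length = 56970 + 7625 = 64595 mm.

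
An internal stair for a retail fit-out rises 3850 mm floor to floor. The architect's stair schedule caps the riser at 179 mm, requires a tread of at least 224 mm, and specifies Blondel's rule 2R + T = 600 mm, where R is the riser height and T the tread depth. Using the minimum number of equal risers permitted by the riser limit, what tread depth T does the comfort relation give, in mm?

250 mm

At most 179 each: 3850/179 = 21.51, giving 22 risers.
Riser R = 3850 / 22 = 175 mm, within the 179 mm limit.
T = 600 − 2·175 = 250 mm, which satisfies the 224 mm minimum.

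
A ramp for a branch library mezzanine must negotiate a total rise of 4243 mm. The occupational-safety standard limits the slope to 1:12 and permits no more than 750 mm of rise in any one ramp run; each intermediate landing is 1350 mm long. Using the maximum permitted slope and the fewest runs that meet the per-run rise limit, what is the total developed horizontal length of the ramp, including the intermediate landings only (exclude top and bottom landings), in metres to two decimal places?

4243 / 750 = 5.66, so 6 ramp runs are needed. That means 5 intermediate landings.
Ramp run (horizontal) at 1:12: 4243 × 12 = 50916 mm.
Intermediate landings: 5 × 1350 = 6750 mm.
Total developed length = 50916 + 6750 = 57666 mm.
= 57.67 m.

57.67 m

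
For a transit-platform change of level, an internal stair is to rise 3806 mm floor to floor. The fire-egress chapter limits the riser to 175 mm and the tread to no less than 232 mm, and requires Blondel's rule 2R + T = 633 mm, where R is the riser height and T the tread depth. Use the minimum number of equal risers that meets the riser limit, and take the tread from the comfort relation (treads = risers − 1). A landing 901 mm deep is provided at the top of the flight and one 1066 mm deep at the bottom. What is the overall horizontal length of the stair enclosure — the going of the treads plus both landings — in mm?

3806 / 175 = 21.749 → round up to 22 risers.
Each riser is 3806/22 = 173 mm (≤ 175 mm).
From 2R + T = 633: T = 633 − 346 = 287 mm.
22 risers give 21 treads; going = 21 × 287 = 6027 mm.
Add landings: 6027 + 901 + 1066 = 7994 mm.

7994 mm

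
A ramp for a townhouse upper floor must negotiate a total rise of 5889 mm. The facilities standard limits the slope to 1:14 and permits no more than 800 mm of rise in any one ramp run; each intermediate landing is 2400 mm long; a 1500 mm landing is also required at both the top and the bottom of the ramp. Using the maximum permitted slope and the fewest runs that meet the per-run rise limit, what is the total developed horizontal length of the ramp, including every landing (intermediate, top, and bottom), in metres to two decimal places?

102.25 m

⌈5889/800⌉ = 8 ramp runs. That means 7 intermediate landings.
Ramp run (horizontal) at 1:14: 5889 × 14 = 82446 mm.
7 intermediate landings contribute 7 × 2400 = 16800 mm.
Top and bottom landings: 2 × 1500 = 3000 mm.
Total = 82446 + 16800 + 3000 = 102246 mm.
= 102.25 m.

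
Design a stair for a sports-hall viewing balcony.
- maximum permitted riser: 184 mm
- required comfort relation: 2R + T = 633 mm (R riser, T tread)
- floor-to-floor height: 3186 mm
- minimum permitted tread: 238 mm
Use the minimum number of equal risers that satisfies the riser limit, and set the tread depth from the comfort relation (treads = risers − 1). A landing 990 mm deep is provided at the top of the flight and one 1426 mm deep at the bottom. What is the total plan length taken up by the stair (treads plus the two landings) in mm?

7159 mm

⌈3186/184⌉ = 18 risers.
Riser R = 3186 / 18 = 177 mm, within the 184 mm limit.
From 2R + T = 633: T = 633 − 354 = 279 mm.
Going = (18 − 1) × 279 = 4743 mm.
Add landings: 4743 + 990 + 1426 = 7159 mm.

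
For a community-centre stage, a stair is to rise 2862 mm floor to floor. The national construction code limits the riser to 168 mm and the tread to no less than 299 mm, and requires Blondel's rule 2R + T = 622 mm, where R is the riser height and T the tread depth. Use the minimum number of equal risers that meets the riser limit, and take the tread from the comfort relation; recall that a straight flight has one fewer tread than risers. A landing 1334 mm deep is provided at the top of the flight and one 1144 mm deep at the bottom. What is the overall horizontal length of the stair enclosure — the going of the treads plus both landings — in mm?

⌈2862/168⌉ = 18 risers.
Each riser is 2862/18 = 159 mm (≤ 168 mm).
From 2R + T = 622: T = 622 − 318 = 304 mm.
Treads = 18 − 1 = 17; going = 17 × 304 = 5168 mm.
Enclosure = 5168 + 1334 + 1144 = 7646 mm.

7646 mm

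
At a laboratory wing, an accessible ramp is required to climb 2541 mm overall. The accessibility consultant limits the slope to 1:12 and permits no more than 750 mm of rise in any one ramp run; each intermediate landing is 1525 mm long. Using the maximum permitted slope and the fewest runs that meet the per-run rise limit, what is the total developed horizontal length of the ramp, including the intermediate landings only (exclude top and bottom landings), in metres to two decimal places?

35.07 m

2541 / 750 = 3.388 → round up to 4 ramp runs. That means 3 intermediate landings.
Ramp run (horizontal) at 1:12: 2541 × 12 = 30492 mm.
3 intermediate landings contribute 3 × 1525 = 4575 mm.
Total developed length = 30492 + 4575 = 35067 mm.
= 35.07 m.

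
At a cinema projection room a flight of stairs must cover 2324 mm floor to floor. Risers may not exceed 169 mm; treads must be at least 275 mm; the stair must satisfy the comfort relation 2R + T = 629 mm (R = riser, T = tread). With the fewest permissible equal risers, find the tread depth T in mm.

⌈2324/169⌉ = 14 risers.
Riser R = 2324 / 14 = 166 mm, within the 169 mm limit.
Tread T = 629 − 2 × 166 = 297 mm (≥ 275 mm).

297 mm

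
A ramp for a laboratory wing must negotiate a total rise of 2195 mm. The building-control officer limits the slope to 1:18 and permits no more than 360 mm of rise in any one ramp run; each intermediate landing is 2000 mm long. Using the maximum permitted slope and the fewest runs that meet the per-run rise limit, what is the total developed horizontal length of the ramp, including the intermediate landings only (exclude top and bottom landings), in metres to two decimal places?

2195 / 360 = 6.10, so 7 ramp runs are needed. That means 6 intermediate landings.
Horizontal run for 2195 mm of rise at 1:18 is 2195 × 18 = 39510 mm.
6 intermediate landings contribute 6 × 2000 = 12000 mm.
Developed length = 39510 + 12000 = 51510 mm.
= 51.51 m.

51.51 m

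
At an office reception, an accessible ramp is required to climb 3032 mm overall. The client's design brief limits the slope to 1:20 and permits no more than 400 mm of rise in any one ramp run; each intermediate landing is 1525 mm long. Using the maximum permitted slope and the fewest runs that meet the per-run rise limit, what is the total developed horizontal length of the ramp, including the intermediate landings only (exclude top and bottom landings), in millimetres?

At most 400 each: 3032/400 = 7.58, giving 8 ramp runs. That means 7 intermediate landings.
Horizontal run for 3032 mm of rise at 1:20 is 3032 × 20 = 60640 mm.
7 intermediate landings contribute 7 × 1525 = 10675 mm.
Developed length = 60640 + 10675 = 71315 mm.

71315 mm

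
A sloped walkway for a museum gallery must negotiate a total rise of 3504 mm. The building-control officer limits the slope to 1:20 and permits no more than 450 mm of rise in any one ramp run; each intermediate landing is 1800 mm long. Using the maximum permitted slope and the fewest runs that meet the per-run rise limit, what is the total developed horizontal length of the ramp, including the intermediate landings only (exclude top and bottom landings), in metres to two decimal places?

82.68 m

3504 / 450 = 7.79, so 8 ramp runs are needed. That means 7 intermediate landings.
Ramp run (horizontal) at 1:20: 3504 × 20 = 70080 mm.
7 intermediate landings contribute 7 × 1800 = 12600 mm.
Developed length = 70080 + 12600 = 82680 mm.
= 82.68 m.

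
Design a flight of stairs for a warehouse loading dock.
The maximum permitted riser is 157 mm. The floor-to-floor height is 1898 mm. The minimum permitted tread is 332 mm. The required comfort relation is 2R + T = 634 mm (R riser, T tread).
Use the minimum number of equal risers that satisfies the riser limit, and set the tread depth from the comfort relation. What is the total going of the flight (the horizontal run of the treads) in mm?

4104 mm

At most 157 each: 1898/157 = 12.09, giving 13 risers.
Riser R = 1898 / 13 = 146 mm, within the 157 mm limit.
From 2R + T = 634: T = 634 − 292 = 342 mm.
Going = (13 − 1) × 342 = 4104 mm.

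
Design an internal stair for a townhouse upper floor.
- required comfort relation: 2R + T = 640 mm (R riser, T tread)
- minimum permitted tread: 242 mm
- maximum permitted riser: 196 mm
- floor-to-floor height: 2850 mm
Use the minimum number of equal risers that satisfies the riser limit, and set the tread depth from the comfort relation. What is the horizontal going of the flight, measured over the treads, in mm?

3640 mm

2850 / 196 = 14.541 → round up to 15 risers.
Riser R = 2850 / 15 = 190 mm, within the 196 mm limit.
From 2R + T = 640: T = 640 − 380 = 260 mm.
Treads = 15 − 1 = 14; going = 14 × 260 = 3640 mm.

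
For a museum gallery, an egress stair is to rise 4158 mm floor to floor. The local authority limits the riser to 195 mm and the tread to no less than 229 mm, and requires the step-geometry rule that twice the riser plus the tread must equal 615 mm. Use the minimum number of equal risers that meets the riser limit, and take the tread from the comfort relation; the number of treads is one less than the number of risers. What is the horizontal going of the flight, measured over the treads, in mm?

4977 mm

4158 / 195 = 21.323 → round up to 22 risers.
Each riser is 4158/22 = 189 mm (≤ 195 mm).
T = 615 − 2·189 = 237 mm, which satisfies the 229 mm minimum.
Treads = 22 − 1 = 21; going = 21 × 237 = 4977 mm.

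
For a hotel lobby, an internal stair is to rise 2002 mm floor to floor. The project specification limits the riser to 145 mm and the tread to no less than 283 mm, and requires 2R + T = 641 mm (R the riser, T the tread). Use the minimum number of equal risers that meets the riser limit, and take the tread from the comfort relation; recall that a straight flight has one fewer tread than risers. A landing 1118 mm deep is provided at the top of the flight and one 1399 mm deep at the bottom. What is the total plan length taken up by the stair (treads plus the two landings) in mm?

At most 145 each: 2002/145 = 13.81, giving 14 risers.
Each riser is 2002/14 = 143 mm (≤ 145 mm).
Tread T = 641 − 2 × 143 = 355 mm (≥ 283 mm).
Treads = 14 − 1 = 13; going = 13 × 355 = 4615 mm.
Enclosure = 4615 + 1118 + 1399 = 7132 mm.

7132 mm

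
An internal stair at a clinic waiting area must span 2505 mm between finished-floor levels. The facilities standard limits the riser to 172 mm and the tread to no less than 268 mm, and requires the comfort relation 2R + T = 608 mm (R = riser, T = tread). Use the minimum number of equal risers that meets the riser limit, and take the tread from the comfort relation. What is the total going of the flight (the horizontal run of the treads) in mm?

3836 mm

2505 / 172 = 14.564 → round up to 15 risers.
Riser R = 2505 / 15 = 167 mm, within the 172 mm limit.
T = 608 − 2·167 = 274 mm, which satisfies the 268 mm minimum.
Going = (15 − 1) × 274 = 3836 mm.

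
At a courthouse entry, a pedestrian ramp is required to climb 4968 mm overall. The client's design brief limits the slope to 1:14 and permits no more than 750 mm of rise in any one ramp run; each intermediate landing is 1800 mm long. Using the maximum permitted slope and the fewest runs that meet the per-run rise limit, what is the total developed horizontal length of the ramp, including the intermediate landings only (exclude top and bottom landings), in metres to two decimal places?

80.35 m

At most 750 each: 4968/750 = 6.62, giving 7 ramp runs. That means 6 intermediate landings.
Horizontal run for 4968 mm of rise at 1:14 is 4968 × 14 = 69552 mm.
Intermediate landings: 6 × 1800 = 10800 mm.
Total developed length = 69552 + 10800 = 80352 mm.
= 80.35 m.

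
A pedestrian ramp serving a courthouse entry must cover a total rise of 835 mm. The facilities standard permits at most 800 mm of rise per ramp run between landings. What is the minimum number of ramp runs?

2 runs

835 / 800 = 1.04, so 2 ramp runs are needed.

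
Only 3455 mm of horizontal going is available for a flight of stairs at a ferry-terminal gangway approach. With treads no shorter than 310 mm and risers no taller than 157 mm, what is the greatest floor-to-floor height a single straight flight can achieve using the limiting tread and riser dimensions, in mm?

1884 mm

3455 / 310 = 11.15, so 11 treads fit.
Risers = treads + 1 = 12.
Maximum height = 12 × 157 = 1884 mm.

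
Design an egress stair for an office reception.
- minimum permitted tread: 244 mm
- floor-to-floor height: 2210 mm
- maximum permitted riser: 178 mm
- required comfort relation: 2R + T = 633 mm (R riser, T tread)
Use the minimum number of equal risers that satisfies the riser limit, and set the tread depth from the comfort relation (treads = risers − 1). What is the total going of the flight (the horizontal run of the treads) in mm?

⌈2210/178⌉ = 13 risers.
R = 2210 ÷ 13 = 170 mm.
T = 633 − 2·170 = 293 mm, which satisfies the 244 mm minimum.
13 risers give 12 treads; going = 12 × 293 = 3516 mm.

3516 mm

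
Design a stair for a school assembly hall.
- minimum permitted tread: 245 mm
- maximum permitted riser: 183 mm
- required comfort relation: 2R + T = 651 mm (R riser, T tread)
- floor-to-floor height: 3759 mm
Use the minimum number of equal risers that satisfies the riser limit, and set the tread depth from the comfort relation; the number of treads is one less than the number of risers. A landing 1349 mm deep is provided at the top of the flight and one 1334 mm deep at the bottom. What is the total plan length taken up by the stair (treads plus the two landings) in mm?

8543 mm

⌈3759/183⌉ = 21 risers.
Riser R = 3759 / 21 = 179 mm, within the 183 mm limit.
T = 651 − 2·179 = 293 mm, which satisfies the 245 mm minimum.
21 risers give 20 treads; going = 20 × 293 = 5860 mm.
Add landings: 5860 + 1349 + 1334 = 8543 mm.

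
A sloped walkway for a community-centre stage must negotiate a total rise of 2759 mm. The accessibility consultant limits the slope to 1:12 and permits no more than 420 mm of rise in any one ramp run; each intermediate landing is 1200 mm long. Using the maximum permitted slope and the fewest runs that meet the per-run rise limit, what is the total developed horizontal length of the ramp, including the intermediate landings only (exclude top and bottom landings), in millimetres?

40308 mm

2759 / 420 = 6.569 → round up to 7 ramp runs. That means 6 intermediate landings.
Horizontal run for 2759 mm of rise at 1:12 is 2759 × 12 = 33108 mm.
6 intermediate landings contribute 6 × 1200 = 7200 mm.
Developed length = 33108 + 7200 = 40308 mm.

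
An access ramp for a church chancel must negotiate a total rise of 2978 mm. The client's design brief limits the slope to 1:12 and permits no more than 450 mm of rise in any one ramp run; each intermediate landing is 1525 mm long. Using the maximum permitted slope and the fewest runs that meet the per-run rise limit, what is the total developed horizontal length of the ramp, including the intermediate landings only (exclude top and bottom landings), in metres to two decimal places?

44.89 m

2978 / 450 = 6.618 → round up to 7 ramp runs. That means 6 intermediate landings.
Horizontal run for 2978 mm of rise at 1:12 is 2978 × 12 = 35736 mm.
Intermediate landings: 6 × 1525 = 9150 mm.
Developed length = 35736 + 9150 = 44886 mm.
= 44.89 m.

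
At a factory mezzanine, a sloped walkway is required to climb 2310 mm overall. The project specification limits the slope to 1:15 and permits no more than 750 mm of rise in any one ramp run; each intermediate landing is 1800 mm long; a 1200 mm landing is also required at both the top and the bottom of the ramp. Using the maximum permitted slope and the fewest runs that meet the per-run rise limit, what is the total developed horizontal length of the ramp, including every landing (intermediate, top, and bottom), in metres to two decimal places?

42.45 m

2310 / 750 = 3.080 → round up to 4 ramp runs. That means 3 intermediate landings.
Horizontal run for 2310 mm of rise at 1:15 is 2310 × 15 = 34650 mm.
3 intermediate landings contribute 3 × 1800 = 5400 mm.
Top and bottom landings: 2 × 1200 = 2400 mm.
Total = 34650 + 5400 + 2400 = 42450 mm.
= 42.45 m.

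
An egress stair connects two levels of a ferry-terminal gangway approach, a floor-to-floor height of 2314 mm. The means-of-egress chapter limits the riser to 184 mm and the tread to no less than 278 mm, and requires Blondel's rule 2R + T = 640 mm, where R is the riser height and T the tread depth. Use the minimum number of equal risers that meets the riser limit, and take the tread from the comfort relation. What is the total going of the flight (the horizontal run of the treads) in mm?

3408 mm

2314 / 184 = 12.576 → round up to 13 risers.
R = 2314 ÷ 13 = 178 mm.
T = 640 − 2·178 = 284 mm, which satisfies the 278 mm minimum.
Treads = 13 − 1 = 12; going = 12 × 284 = 3408 mm.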